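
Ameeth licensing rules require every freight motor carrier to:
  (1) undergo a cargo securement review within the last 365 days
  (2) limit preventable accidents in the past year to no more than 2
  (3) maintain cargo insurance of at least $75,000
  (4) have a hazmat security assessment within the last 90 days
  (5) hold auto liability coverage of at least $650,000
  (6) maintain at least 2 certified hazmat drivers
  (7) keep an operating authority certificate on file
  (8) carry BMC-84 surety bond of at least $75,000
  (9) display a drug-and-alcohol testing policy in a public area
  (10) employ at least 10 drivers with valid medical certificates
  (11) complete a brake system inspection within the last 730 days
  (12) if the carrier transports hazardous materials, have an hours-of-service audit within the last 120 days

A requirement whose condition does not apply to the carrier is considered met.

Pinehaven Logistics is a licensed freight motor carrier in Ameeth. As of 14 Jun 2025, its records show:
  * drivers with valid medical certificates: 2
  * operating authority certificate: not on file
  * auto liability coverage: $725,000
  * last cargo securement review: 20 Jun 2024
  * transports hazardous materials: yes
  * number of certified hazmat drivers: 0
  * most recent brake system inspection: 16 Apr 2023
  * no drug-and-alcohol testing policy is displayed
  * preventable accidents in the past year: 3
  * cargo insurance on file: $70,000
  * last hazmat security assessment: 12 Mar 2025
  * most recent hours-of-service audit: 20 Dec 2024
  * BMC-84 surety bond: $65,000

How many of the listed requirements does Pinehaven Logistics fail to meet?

1. cargo securement review 359 days ago vs limit 365 → met
2. preventable accidents in the past year 3 > 2 → not met
3. cargo insurance $70,000 < $75,000 → not met
4. hazmat security assessment 94 days ago vs limit 90 → not met
5. auto liability coverage $725,000 ≥ $650,000 → met
6. certified hazmat drivers 0 < 2 → not met
7. operating authority certificate absent → not met
8. BMC-84 surety bond $65,000 < $75,000 → not met
9. drug-and-alcohol testing policy absent → not met
10. drivers with valid medical certificates 2 < 10 → not met
11. brake system inspection 790 days ago vs limit 730 → not met
12. condition 'transports hazardous materials' holds; hours-of-service audit 176 days ago vs limit 120 → not met
Not met: 10 of 12

10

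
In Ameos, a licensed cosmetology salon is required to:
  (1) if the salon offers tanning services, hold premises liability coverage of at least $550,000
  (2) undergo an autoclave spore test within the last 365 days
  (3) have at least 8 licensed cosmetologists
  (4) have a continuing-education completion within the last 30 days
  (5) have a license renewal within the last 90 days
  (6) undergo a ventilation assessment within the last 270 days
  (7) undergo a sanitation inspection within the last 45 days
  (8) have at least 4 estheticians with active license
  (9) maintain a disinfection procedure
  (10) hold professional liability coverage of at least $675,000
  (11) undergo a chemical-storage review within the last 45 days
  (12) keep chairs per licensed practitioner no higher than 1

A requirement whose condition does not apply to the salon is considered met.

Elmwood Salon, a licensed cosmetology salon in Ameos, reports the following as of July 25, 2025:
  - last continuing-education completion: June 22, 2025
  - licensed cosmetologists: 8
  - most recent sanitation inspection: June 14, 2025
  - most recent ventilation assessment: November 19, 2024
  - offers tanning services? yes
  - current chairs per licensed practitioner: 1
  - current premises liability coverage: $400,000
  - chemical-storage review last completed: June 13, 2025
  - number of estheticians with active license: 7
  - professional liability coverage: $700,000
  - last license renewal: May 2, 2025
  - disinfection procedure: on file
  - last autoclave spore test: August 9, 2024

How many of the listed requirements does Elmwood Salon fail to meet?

1. condition 'offers tanning services' holds; premises liability coverage $400,000 < $550,000 → not met
2. autoclave spore test 350 days ago vs limit 365 → met
3. licensed cosmetologists 8 ≥ 8 → met
4. continuing-education completion 33 days ago vs limit 30 → not met
5. license renewal 84 days ago vs limit 90 → met
6. ventilation assessment 248 days ago vs limit 270 → met
7. sanitation inspection 41 days ago vs limit 45 → met
8. estheticians with active license 7 ≥ 4 → met
9. disinfection procedure present → met
10. professional liability coverage $700,000 ≥ $675,000 → met
11. chemical-storage review 42 days ago vs limit 45 → met
12. chairs per licensed practitioner 1 ≤ 1 → met
Not met: 2 of 12

2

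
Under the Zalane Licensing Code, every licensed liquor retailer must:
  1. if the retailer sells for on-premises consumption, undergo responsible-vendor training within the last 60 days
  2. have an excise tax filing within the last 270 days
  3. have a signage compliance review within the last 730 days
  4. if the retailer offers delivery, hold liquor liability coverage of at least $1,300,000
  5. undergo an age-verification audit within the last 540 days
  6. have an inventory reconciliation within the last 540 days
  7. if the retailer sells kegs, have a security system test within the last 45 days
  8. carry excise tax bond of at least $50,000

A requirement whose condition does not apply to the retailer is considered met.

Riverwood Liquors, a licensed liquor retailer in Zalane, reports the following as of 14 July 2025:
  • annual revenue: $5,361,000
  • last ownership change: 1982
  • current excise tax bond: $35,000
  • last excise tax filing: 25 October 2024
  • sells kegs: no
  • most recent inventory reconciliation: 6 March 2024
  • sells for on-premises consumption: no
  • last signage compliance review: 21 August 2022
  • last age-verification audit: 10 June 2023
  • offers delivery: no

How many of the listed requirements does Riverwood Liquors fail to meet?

3

1. condition 'sells for on-premises consumption' does not hold → requirement n/a → met
2. excise tax filing 262 days ago vs limit 270 → met
3. signage compliance review 1058 days ago vs limit 730 → not met
4. condition 'offers delivery' does not hold → requirement n/a → met
5. age-verification audit 765 days ago vs limit 540 → not met
6. inventory reconciliation 495 days ago vs limit 540 → met
7. condition 'sells kegs' does not hold → requirement n/a → met
8. excise tax bond $35,000 < $50,000 → not met
Not met: 3 of 8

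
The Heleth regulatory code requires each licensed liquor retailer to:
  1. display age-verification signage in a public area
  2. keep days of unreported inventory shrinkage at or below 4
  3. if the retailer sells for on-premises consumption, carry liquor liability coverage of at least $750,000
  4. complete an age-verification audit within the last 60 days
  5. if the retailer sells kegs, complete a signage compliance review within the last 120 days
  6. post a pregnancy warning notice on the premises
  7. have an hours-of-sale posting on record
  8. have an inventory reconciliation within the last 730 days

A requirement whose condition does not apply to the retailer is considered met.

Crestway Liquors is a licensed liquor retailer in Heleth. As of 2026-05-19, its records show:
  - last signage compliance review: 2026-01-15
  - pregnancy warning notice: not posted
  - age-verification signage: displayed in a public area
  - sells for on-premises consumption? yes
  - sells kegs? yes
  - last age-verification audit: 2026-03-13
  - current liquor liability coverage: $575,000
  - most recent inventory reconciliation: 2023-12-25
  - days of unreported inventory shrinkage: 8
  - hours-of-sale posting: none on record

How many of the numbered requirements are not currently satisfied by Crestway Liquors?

1. age-verification signage present → met
2. days of unreported inventory shrinkage 8 > 4 → not met
3. condition 'sells for on-premises consumption' holds; liquor liability coverage $575,000 < $750,000 → not met
4. age-verification audit 67 days ago vs limit 60 → not met
5. condition 'sells kegs' holds; signage compliance review 124 days ago vs limit 120 → not met
6. pregnancy warning notice absent → not met
7. hours-of-sale posting absent → not met
8. inventory reconciliation 876 days ago vs limit 730 → not met
Not met: 7 of 8

7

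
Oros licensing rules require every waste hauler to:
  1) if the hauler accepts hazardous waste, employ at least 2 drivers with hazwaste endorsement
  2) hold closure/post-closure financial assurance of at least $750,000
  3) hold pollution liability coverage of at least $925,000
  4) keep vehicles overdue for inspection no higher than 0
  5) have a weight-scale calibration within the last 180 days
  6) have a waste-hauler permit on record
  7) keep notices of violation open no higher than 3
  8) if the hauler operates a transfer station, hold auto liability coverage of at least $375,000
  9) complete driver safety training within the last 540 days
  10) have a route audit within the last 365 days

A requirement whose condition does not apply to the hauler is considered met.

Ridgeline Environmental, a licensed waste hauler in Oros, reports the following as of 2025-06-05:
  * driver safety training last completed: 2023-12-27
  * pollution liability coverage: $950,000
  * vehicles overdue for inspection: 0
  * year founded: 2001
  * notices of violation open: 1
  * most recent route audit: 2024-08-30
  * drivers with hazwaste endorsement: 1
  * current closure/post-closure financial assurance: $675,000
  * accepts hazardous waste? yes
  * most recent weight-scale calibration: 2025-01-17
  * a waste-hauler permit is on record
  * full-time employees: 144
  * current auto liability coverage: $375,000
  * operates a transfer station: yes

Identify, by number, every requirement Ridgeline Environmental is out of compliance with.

1, 2

1. condition 'accepts hazardous waste' holds; drivers with hazwaste endorsement 1 < 2 → not met
2. closure/post-closure financial assurance $675,000 < $750,000 → not met
3. pollution liability coverage $950,000 ≥ $925,000 → met
4. vehicles overdue for inspection 0 ≤ 0 → met
5. weight-scale calibration 139 days ago vs limit 180 → met
6. waste-hauler permit present → met
7. notices of violation open 1 ≤ 3 → met
8. condition 'operates a transfer station' holds; auto liability coverage $375,000 ≥ $375,000 → met
9. driver safety training 526 days ago vs limit 540 → met
10. route audit 279 days ago vs limit 365 → met
Not met: 1, 2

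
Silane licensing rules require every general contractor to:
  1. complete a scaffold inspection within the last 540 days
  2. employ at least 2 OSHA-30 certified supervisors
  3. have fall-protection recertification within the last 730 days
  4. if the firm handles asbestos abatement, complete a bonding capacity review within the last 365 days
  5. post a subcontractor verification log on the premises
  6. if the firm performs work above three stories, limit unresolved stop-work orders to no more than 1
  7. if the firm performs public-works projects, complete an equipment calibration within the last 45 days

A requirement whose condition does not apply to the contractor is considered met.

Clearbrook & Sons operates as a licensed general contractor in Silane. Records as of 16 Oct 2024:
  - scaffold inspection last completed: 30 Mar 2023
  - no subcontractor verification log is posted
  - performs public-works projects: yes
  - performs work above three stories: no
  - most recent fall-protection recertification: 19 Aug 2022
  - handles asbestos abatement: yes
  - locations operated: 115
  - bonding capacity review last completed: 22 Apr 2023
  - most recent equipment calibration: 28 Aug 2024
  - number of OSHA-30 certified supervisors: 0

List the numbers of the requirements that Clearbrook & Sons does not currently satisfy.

1, 2, 3, 4, 5, 7

1. scaffold inspection 566 days ago vs limit 540 → not met
2. OSHA-30 certified supervisors 0 < 2 → not met
3. fall-protection recertification 789 days ago vs limit 730 → not met
4. condition 'handles asbestos abatement' holds; bonding capacity review 543 days ago vs limit 365 → not met
5. subcontractor verification log absent → not met
6. condition 'performs work above three stories' does not hold → requirement n/a → met
7. condition 'performs public-works projects' holds; equipment calibration 49 days ago vs limit 45 → not met
Not met: 1, 2, 3, 4, 5, 7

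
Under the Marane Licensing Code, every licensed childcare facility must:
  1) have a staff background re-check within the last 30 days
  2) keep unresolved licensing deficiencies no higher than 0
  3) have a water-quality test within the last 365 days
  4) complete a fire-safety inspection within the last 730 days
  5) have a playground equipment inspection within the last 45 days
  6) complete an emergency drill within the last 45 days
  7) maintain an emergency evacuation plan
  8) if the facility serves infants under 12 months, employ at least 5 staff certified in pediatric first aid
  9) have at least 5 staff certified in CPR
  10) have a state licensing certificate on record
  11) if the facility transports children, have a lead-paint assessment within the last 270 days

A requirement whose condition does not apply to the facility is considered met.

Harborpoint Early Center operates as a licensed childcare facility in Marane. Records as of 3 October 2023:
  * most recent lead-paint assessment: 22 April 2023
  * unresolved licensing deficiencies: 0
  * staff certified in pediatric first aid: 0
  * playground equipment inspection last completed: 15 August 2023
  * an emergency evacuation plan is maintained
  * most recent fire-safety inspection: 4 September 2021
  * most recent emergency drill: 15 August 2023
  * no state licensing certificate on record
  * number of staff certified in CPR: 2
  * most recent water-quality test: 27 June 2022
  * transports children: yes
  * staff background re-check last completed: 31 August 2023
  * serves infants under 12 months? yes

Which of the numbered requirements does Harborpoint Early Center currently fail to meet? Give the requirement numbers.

1. staff background re-check 33 days ago vs limit 30 → not met
2. unresolved licensing deficiencies 0 ≤ 0 → met
3. water-quality test 463 days ago vs limit 365 → not met
4. fire-safety inspection 759 days ago vs limit 730 → not met
5. playground equipment inspection 49 days ago vs limit 45 → not met
6. emergency drill 49 days ago vs limit 45 → not met
7. emergency evacuation plan present → met
8. condition 'serves infants under 12 months' holds; staff certified in pediatric first aid 0 < 5 → not met
9. staff certified in CPR 2 < 5 → not met
10. state licensing certificate absent → not met
11. condition 'transports children' holds; lead-paint assessment 164 days ago vs limit 270 → met
Not met: 1, 3, 4, 5, 6, 8, 9, 10

1, 3, 4, 5, 6, 8, 9, 10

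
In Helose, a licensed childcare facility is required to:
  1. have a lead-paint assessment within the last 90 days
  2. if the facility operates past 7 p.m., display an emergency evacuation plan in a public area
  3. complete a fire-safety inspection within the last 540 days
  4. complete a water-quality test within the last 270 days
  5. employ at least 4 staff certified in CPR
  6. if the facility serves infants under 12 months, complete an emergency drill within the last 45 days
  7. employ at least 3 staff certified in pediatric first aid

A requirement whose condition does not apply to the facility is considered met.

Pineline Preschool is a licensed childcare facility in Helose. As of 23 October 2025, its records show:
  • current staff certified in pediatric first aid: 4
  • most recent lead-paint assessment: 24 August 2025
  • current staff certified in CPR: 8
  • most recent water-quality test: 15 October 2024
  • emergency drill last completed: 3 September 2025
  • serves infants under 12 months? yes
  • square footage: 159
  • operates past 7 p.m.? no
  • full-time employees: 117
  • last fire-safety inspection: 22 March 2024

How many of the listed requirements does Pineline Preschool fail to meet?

1. lead-paint assessment 60 days ago vs limit 90 → met
2. condition 'operates past 7 p.m.' does not hold → requirement n/a → met
3. fire-safety inspection 580 days ago vs limit 540 → not met
4. water-quality test 373 days ago vs limit 270 → not met
5. staff certified in CPR 8 ≥ 4 → met
6. condition 'serves infants under 12 months' holds; emergency drill 50 days ago vs limit 45 → not met
7. staff certified in pediatric first aid 4 ≥ 3 → met
Not met: 3 of 7

3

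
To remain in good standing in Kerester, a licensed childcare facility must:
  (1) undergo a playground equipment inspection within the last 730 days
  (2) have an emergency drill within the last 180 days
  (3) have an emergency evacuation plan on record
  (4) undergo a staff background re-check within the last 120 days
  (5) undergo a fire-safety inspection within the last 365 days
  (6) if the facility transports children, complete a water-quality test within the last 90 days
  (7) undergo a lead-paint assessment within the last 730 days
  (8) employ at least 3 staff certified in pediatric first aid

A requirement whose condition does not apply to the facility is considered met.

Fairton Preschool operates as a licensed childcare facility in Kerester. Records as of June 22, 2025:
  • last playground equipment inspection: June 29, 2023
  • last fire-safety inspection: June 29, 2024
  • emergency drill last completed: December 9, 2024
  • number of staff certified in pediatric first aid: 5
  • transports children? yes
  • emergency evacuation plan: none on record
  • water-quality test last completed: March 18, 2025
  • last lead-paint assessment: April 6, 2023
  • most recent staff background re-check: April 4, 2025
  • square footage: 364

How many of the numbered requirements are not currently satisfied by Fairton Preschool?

1. playground equipment inspection 724 days ago vs limit 730 → met
2. emergency drill 195 days ago vs limit 180 → not met
3. emergency evacuation plan absent → not met
4. staff background re-check 79 days ago vs limit 120 → met
5. fire-safety inspection 358 days ago vs limit 365 → met
6. condition 'transports children' holds; water-quality test 96 days ago vs limit 90 → not met
7. lead-paint assessment 808 days ago vs limit 730 → not met
8. staff certified in pediatric first aid 5 ≥ 3 → met
Not met: 4 of 8

4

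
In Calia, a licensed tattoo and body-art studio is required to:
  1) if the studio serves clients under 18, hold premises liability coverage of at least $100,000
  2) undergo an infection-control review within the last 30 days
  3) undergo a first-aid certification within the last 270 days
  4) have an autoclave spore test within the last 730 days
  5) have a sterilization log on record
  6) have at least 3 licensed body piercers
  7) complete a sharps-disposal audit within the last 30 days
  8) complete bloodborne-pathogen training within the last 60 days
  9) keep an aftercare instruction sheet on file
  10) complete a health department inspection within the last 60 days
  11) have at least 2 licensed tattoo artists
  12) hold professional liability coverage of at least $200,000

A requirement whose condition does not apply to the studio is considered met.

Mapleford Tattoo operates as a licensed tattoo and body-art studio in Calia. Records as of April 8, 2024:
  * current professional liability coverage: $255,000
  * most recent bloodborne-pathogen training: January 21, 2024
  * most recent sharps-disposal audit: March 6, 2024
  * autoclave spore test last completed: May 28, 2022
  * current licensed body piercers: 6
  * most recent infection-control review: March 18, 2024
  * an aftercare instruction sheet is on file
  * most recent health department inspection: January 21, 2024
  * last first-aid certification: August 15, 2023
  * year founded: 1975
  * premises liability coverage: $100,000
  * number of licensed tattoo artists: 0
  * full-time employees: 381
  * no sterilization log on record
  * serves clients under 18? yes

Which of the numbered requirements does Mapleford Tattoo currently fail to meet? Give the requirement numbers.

1. condition 'serves clients under 18' holds; premises liability coverage $100,000 ≥ $100,000 → met
2. infection-control review 21 days ago vs limit 30 → met
3. first-aid certification 237 days ago vs limit 270 → met
4. autoclave spore test 681 days ago vs limit 730 → met
5. sterilization log absent → not met
6. licensed body piercers 6 ≥ 3 → met
7. sharps-disposal audit 33 days ago vs limit 30 → not met
8. bloodborne-pathogen training 78 days ago vs limit 60 → not met
9. aftercare instruction sheet present → met
10. health department inspection 78 days ago vs limit 60 → not met
11. licensed tattoo artists 0 < 2 → not met
12. professional liability coverage $255,000 ≥ $200,000 → met
Not met: 5, 7, 8, 10, 11

5, 7, 8, 10, 11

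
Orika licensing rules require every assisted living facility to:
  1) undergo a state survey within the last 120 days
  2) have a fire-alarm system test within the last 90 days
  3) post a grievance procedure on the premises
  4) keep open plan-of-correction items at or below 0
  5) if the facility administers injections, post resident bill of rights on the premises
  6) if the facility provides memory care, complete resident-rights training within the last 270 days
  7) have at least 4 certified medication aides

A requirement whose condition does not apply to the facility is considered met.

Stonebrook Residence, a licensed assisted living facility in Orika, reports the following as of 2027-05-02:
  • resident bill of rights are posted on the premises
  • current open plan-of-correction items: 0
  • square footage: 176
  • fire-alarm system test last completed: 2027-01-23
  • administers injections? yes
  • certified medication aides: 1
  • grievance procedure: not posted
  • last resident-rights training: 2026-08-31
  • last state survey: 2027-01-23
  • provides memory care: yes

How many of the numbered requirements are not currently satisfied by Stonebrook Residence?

1. state survey 99 days ago vs limit 120 → met
2. fire-alarm system test 99 days ago vs limit 90 → not met
3. grievance procedure absent → not met
4. open plan-of-correction items 0 ≤ 0 → met
5. condition 'administers injections' holds; resident bill of rights present → met
6. condition 'provides memory care' holds; resident-rights training 244 days ago vs limit 270 → met
7. certified medication aides 1 < 4 → not met
Not met: 3 of 7

3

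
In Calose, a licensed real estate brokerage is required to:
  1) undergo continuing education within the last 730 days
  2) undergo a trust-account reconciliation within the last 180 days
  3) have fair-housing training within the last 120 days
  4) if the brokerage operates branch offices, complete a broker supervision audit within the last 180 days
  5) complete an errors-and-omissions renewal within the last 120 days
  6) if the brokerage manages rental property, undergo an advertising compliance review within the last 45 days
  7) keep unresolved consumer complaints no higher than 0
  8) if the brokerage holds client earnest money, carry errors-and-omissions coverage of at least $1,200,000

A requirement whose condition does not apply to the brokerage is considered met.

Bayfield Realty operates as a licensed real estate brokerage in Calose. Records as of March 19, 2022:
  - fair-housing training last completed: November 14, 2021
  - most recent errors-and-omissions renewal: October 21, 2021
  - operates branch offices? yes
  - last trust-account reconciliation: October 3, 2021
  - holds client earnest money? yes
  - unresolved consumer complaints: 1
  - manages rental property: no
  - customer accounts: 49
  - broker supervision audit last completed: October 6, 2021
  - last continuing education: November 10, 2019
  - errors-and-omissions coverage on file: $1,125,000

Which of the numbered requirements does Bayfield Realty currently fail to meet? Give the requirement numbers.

1, 3, 5, 7, 8

1. continuing education 860 days ago vs limit 730 → not met
2. trust-account reconciliation 167 days ago vs limit 180 → met
3. fair-housing training 125 days ago vs limit 120 → not met
4. condition 'operates branch offices' holds; broker supervision audit 164 days ago vs limit 180 → met
5. errors-and-omissions renewal 149 days ago vs limit 120 → not met
6. condition 'manages rental property' does not hold → requirement n/a → met
7. unresolved consumer complaints 1 > 0 → not met
8. condition 'holds client earnest money' holds; errors-and-omissions coverage $1,125,000 < $1,200,000 → not met
Not met: 1, 3, 5, 7, 8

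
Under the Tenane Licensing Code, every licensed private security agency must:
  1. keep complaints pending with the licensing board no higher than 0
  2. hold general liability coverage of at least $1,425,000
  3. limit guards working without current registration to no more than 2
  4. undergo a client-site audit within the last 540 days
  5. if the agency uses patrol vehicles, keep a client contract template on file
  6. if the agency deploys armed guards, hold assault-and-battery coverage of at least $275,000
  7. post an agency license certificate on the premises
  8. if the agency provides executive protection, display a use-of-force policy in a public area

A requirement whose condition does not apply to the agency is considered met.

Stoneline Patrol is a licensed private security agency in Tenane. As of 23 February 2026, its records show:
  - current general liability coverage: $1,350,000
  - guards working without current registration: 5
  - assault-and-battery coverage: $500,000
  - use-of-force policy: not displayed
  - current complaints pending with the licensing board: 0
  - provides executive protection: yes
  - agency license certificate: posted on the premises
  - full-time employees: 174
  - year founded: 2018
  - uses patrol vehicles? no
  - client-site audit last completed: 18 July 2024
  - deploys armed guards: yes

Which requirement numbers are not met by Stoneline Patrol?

1. complaints pending with the licensing board 0 ≤ 0 → met
2. general liability coverage $1,350,000 < $1,425,000 → not met
3. guards working without current registration 5 > 2 → not met
4. client-site audit 585 days ago vs limit 540 → not met
5. condition 'uses patrol vehicles' does not hold → requirement n/a → met
6. condition 'deploys armed guards' holds; assault-and-battery coverage $500,000 ≥ $275,000 → met
7. agency license certificate present → met
8. condition 'provides executive protection' holds; use-of-force policy absent → not met
Not met: 2, 3, 4, 8

2, 3, 4, 8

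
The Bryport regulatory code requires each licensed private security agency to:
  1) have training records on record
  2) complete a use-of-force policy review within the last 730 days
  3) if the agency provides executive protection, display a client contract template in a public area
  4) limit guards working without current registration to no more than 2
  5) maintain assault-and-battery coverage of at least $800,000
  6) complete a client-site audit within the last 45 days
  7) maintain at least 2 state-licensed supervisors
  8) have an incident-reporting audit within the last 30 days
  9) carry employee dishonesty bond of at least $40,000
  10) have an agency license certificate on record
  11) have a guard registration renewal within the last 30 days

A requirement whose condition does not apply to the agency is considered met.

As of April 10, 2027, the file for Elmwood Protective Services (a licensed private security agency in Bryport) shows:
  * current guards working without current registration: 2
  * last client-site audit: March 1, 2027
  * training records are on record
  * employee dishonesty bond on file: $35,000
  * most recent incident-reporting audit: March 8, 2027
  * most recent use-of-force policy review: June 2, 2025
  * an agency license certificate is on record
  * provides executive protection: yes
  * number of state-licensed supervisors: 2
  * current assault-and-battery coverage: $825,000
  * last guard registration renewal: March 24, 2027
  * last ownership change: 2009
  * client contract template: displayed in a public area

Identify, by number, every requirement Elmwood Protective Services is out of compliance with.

8, 9

1. training records present → met
2. use-of-force policy review 677 days ago vs limit 730 → met
3. condition 'provides executive protection' holds; client contract template present → met
4. guards working without current registration 2 ≤ 2 → met
5. assault-and-battery coverage $825,000 ≥ $800,000 → met
6. client-site audit 40 days ago vs limit 45 → met
7. state-licensed supervisors 2 ≥ 2 → met
8. incident-reporting audit 33 days ago vs limit 30 → not met
9. employee dishonesty bond $35,000 < $40,000 → not met
10. agency license certificate present → met
11. guard registration renewal 17 days ago vs limit 30 → met
Not met: 8, 9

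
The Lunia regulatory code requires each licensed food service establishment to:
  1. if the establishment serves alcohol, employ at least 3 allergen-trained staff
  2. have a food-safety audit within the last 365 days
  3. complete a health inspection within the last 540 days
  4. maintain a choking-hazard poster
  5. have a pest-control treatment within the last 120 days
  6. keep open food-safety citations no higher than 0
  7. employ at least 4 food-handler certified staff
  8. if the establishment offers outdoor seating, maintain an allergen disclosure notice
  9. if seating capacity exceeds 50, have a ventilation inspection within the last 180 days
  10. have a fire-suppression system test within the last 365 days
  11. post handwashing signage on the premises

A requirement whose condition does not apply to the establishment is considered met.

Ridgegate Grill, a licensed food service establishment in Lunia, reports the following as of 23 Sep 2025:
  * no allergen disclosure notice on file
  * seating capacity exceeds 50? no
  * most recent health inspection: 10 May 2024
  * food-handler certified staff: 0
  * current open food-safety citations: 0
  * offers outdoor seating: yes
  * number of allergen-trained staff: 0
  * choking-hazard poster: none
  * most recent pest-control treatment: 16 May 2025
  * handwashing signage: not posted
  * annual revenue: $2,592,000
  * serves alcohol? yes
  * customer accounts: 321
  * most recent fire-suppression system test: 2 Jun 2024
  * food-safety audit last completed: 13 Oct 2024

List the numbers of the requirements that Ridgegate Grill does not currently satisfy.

1. condition 'serves alcohol' holds; allergen-trained staff 0 < 3 → not met
2. food-safety audit 345 days ago vs limit 365 → met
3. health inspection 501 days ago vs limit 540 → met
4. choking-hazard poster absent → not met
5. pest-control treatment 130 days ago vs limit 120 → not met
6. open food-safety citations 0 ≤ 0 → met
7. food-handler certified staff 0 < 4 → not met
8. condition 'offers outdoor seating' holds; allergen disclosure notice absent → not met
9. condition 'seating capacity exceeds 50' does not hold → requirement n/a → met
10. fire-suppression system test 478 days ago vs limit 365 → not met
11. handwashing signage absent → not met
Not met: 1, 4, 5, 7, 8, 10, 11

1, 4, 5, 7, 8, 10, 11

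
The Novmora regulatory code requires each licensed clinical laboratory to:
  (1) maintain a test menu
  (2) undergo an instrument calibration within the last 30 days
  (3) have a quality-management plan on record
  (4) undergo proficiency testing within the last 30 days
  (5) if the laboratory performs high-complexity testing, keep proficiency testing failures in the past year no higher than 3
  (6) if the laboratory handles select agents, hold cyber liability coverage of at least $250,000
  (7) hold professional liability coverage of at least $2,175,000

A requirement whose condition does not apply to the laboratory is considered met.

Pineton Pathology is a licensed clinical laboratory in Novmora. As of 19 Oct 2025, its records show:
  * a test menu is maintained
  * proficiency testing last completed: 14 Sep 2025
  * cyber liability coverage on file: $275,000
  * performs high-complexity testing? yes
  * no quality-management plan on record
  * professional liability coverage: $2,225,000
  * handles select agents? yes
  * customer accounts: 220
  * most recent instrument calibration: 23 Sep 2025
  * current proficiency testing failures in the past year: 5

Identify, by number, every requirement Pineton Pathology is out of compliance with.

3, 4, 5

1. test menu present → met
2. instrument calibration 26 days ago vs limit 30 → met
3. quality-management plan absent → not met
4. proficiency testing 35 days ago vs limit 30 → not met
5. condition 'performs high-complexity testing' holds; proficiency testing failures in the past year 5 > 3 → not met
6. condition 'handles select agents' holds; cyber liability coverage $275,000 ≥ $250,000 → met
7. professional liability coverage $2,225,000 ≥ $2,175,000 → met
Not met: 3, 4, 5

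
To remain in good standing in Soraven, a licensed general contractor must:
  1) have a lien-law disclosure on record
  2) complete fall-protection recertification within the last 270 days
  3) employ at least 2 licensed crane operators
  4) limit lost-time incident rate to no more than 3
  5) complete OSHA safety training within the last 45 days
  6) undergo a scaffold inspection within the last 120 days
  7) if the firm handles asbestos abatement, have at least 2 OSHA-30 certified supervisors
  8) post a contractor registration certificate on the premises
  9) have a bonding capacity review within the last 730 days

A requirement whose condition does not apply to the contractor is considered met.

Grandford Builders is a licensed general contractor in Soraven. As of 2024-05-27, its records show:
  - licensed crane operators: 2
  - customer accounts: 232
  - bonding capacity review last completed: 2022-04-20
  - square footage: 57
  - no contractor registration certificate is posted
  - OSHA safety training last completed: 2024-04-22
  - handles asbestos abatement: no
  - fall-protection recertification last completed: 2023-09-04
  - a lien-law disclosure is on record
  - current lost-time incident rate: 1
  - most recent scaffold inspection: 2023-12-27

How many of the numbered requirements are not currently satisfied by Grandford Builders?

1. lien-law disclosure present → met
2. fall-protection recertification 266 days ago vs limit 270 → met
3. licensed crane operators 2 ≥ 2 → met
4. lost-time incident rate 1 ≤ 3 → met
5. OSHA safety training 35 days ago vs limit 45 → met
6. scaffold inspection 152 days ago vs limit 120 → not met
7. condition 'handles asbestos abatement' does not hold → requirement n/a → met
8. contractor registration certificate absent → not met
9. bonding capacity review 768 days ago vs limit 730 → not met
Not met: 3 of 9

3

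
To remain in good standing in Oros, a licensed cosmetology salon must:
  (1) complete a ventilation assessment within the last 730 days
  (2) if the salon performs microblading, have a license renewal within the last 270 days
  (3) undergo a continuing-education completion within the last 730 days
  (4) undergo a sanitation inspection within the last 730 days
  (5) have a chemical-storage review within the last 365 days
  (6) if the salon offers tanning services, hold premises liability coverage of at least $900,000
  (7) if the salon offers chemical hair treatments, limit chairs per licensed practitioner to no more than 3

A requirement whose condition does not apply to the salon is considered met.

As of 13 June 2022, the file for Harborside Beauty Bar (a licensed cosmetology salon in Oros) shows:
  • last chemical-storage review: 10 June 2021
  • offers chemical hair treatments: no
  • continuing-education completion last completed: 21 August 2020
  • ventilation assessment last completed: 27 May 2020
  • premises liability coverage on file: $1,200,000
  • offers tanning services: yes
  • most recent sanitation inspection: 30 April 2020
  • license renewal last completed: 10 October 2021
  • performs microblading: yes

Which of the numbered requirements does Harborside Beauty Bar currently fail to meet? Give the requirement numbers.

1, 4, 5

1. ventilation assessment 747 days ago vs limit 730 → not met
2. condition 'performs microblading' holds; license renewal 246 days ago vs limit 270 → met
3. continuing-education completion 661 days ago vs limit 730 → met
4. sanitation inspection 774 days ago vs limit 730 → not met
5. chemical-storage review 368 days ago vs limit 365 → not met
6. condition 'offers tanning services' holds; premises liability coverage $1,200,000 ≥ $900,000 → met
7. condition 'offers chemical hair treatments' does not hold → requirement n/a → met
Not met: 1, 4, 5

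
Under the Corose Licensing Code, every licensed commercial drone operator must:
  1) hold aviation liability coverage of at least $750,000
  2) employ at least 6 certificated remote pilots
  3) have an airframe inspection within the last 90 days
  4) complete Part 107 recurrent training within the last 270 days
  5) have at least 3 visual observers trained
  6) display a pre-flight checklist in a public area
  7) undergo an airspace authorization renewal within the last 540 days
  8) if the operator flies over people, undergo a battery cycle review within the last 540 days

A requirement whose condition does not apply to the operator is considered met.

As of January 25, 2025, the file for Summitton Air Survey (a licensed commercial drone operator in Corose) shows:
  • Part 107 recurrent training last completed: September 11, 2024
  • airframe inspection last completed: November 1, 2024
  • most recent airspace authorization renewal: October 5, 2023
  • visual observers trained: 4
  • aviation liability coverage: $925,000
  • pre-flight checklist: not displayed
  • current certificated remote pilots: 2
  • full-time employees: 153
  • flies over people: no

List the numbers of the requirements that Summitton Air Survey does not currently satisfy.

2, 6

1. aviation liability coverage $925,000 ≥ $750,000 → met
2. certificated remote pilots 2 < 6 → not met
3. airframe inspection 85 days ago vs limit 90 → met
4. Part 107 recurrent training 136 days ago vs limit 270 → met
5. visual observers trained 4 ≥ 3 → met
6. pre-flight checklist absent → not met
7. airspace authorization renewal 478 days ago vs limit 540 → met
8. condition 'flies over people' does not hold → requirement n/a → met
Not met: 2, 6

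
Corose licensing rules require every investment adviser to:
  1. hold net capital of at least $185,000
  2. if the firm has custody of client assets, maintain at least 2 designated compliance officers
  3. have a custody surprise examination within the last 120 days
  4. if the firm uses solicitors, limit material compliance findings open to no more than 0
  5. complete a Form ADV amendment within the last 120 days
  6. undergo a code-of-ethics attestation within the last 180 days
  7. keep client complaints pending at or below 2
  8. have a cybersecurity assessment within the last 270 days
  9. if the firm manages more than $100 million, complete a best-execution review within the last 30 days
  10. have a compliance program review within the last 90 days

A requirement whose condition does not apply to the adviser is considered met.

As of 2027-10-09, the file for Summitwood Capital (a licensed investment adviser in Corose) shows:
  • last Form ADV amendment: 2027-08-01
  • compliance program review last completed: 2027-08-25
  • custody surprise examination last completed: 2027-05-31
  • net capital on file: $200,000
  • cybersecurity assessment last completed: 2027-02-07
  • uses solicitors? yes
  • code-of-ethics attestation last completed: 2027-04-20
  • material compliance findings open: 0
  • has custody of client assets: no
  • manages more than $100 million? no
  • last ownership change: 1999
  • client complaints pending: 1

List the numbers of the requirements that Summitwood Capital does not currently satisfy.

1. net capital $200,000 ≥ $185,000 → met
2. condition 'has custody of client assets' does not hold → requirement n/a → met
3. custody surprise examination 131 days ago vs limit 120 → not met
4. condition 'uses solicitors' holds; material compliance findings open 0 ≤ 0 → met
5. Form ADV amendment 69 days ago vs limit 120 → met
6. code-of-ethics attestation 172 days ago vs limit 180 → met
7. client complaints pending 1 ≤ 2 → met
8. cybersecurity assessment 244 days ago vs limit 270 → met
9. condition 'manages more than $100 million' does not hold → requirement n/a → met
10. compliance program review 45 days ago vs limit 90 → met
Not met: 3

3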